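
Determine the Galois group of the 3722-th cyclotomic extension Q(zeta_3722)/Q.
|Gal(Q(zeta_3722)/Q)| = phi(3722) = 1860; group ≅ (Z/3722Z)^* ≅ Z/1860Z

The n-th cyclotomic polynomial Φ_3722(x) is the minimal polynomial of zeta_3722 over Q and has degree phi(3722) = 1860. So Q(zeta_3722) is a degree-1860 Galois extension with Galois group (Z/3722Z)^*. By CRT, (Z/3722Z)^* ≅ (Z/2Z)^* × (Z/1861Z)^*. Each prime-power unit group is (Z/2Z)^* ≅ trivial group (order 1); (Z/1861Z)^* ≅ Z/1860Z. Hence Gal(Q(zeta_3722)/Q) ≅ Z/1860Z.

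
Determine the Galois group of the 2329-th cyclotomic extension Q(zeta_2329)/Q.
|Gal(Q(zeta_2329)/Q)| = phi(2329) = 2176; group ≅ (Z/2329Z)^* ≅ Z/16Z × Z/136Z

The n-th cyclotomic polynomial Φ_2329(x) is the minimal polynomial of zeta_2329 over Q and has degree phi(2329) = 2176. So Q(zeta_2329) is a degree-2176 Galois extension with Galois group (Z/2329Z)^*. By CRT, (Z/2329Z)^* ≅ (Z/17Z)^* × (Z/137Z)^*. Each prime-power unit group is (Z/17Z)^* ≅ Z/16Z; (Z/137Z)^* ≅ Z/136Z. Hence Gal(Q(zeta_2329)/Q) ≅ Z/16Z × Z/136Z.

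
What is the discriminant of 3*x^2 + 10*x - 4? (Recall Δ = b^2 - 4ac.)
Δ = 148

For a quadratic a x^2 + b x + c the discriminant is Δ = b^2 - 4ac = (10)^2 - 4*(3)*(-4) = 100 - (-48) = 148.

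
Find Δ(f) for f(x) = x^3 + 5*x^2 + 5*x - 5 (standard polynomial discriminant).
Δ = -300

For x^3 + a x^2 + b x + c the discriminant is Δ = 18 a b c - 4 a^3 c + a^2 b^2 - 4 b^3 - 27 c^2.
Plug a = 5, b = 5, c = -5:
  18*(5)*(5)*(-5) - 4*(5)^3*(-5) + (5)^2*(5)^2 - 4*(5)^3 - 27*(-5)^2
  = -2250 + (2500) + 625 + (-500) + (-675)
  = -300.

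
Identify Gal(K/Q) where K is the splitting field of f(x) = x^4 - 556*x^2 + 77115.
Gal(K/Q) = V_4 (Klein four-group, Z/2Z × Z/2Z)

f factors as (x^2 - 265)(x^2 - 291), so the splitting field is K = Q(sqrt(265), sqrt(291)). The elements 265, 291, 77115 are all non-squares in Q, so sqrt(265) and sqrt(291) generate independent quadratic extensions. Thus [K:Q] = 4 and Gal(K/Q) is generated by the two order-2 automorphisms sqrt(265) ↦ -sqrt(265) and sqrt(291) ↦ -sqrt(291), giving V_4.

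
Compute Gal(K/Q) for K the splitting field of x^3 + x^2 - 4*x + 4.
Gal(K/Q) = S_3 (symmetric group of order 6)

Compute the discriminant of x^3 + (1)*x^2 + (-4)*x + (4): Δ = -464. Since Δ is not a rational square, the Galois group is not contained in A_3; it must be the full S_3 (irreducibility of the cubic rules out anything smaller).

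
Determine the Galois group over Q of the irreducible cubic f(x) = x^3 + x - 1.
Gal(K/Q) = S_3 (symmetric group of order 6)

Compute the discriminant of x^3 + (0)*x^2 + (1)*x + (-1): Δ = -31. Since Δ is not a rational square, the Galois group is not contained in A_3; it must be the full S_3 (irreducibility of the cubic rules out anything smaller).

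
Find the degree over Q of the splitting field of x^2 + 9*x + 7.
[K:Q] = 2

The discriminant of x^2 + (9)*x + (7) is b^2 - 4c = 81 - (28) = 53. Since 53 is not a perfect square in Q, the polynomial is irreducible over Q. Its two roots generate a degree-2 extension, so [K:Q] = 2.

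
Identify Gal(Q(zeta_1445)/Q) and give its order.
|Gal(Q(zeta_1445)/Q)| = phi(1445) = 1088; group ≅ (Z/1445Z)^* ≅ Z/4Z × Z/272Z

The n-th cyclotomic polynomial Φ_1445(x) is the minimal polynomial of zeta_1445 over Q and has degree phi(1445) = 1088. So Q(zeta_1445) is a degree-1088 Galois extension with Galois group (Z/1445Z)^*. By CRT, (Z/1445Z)^* ≅ (Z/5Z)^* × (Z/289Z)^*. Each prime-power unit group is (Z/5Z)^* ≅ Z/4Z; (Z/289Z)^* ≅ Z/272Z. Hence Gal(Q(zeta_1445)/Q) ≅ Z/4Z × Z/272Z.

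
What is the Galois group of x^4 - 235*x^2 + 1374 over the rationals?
Gal(K/Q) = V_4 (Klein four-group, Z/2Z × Z/2Z)

f factors as (x^2 - 229)(x^2 - 6), so the splitting field is K = Q(sqrt(229), sqrt(6)). The elements 229, 6, 1374 are all non-squares in Q, so sqrt(229) and sqrt(6) generate independent quadratic extensions. Thus [K:Q] = 4 and Gal(K/Q) is generated by the two order-2 automorphisms sqrt(229) ↦ -sqrt(229) and sqrt(6) ↦ -sqrt(6), giving V_4.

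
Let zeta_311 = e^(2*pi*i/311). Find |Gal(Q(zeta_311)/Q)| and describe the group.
|Gal(Q(zeta_311)/Q)| = phi(311) = 310; group ≅ (Z/311Z)^* ≅ Z/310Z

The n-th cyclotomic polynomial Φ_311(x) is the minimal polynomial of zeta_311 over Q and has degree phi(311) = 310. So Q(zeta_311) is a degree-310 Galois extension with Galois group (Z/311Z)^*. (Z/311Z)^* is cyclic since 311 is an odd prime power (or 4). Hence Gal(Q(zeta_311)/Q) ≅ Z/310Z.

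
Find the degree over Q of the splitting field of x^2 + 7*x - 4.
[K:Q] = 2

The discriminant of x^2 + (7)*x + (-4) is b^2 - 4c = 49 - (-16) = 65. Since 65 is not a perfect square in Q, the polynomial is irreducible over Q. Its two roots generate a degree-2 extension, so [K:Q] = 2.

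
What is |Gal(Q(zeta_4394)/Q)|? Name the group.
|Gal(Q(zeta_4394)/Q)| = phi(4394) = 2028; group ≅ (Z/4394Z)^* ≅ Z/2028Z

The n-th cyclotomic polynomial Φ_4394(x) is the minimal polynomial of zeta_4394 over Q and has degree phi(4394) = 2028. So Q(zeta_4394) is a degree-2028 Galois extension with Galois group (Z/4394Z)^*. By CRT, (Z/4394Z)^* ≅ (Z/2Z)^* × (Z/2197Z)^*. Each prime-power unit group is (Z/2Z)^* ≅ trivial group (order 1); (Z/2197Z)^* ≅ Z/2028Z. Hence Gal(Q(zeta_4394)/Q) ≅ Z/2028Z.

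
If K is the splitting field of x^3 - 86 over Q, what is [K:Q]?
[K:Q] = 6

x^3 - 86 has one real root r = 86^(1/3) and two complex roots r*zeta_3, r*zeta_3^2 where zeta_3 = e^(2*pi*i/3). The splitting field is Q(r, zeta_3). [Q(r):Q] = 3 and [Q(zeta_3):Q] = 2 with gcd = 1, so [Q(r, zeta_3):Q] = 3 * 2 = 6.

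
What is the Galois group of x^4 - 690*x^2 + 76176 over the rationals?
Gal(K/Q) = Z/2Z (cyclic of order 2)

f factors as (x^2 - 138)(x^2 - 552), so the splitting field is K = Q(sqrt(138), sqrt(552)). The squarefree part of 138 is 138 and the squarefree part of 552 is also 138, so sqrt(138) and sqrt(552) are both rational multiples of sqrt(138). Hence Q(sqrt(138)) = Q(sqrt(552)) = Q(sqrt(138)), and the splitting field collapses to a single degree-2 extension with Galois group Z/2Z.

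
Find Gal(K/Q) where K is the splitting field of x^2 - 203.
Gal(K/Q) = Z/2Z (cyclic of order 2)

x^2 - 203 is irreducible over Q since 203 is not a rational square. The splitting field Q(sqrt(203)) has degree 2 over Q, and its unique nontrivial automorphism is sqrt(203) ↦ -sqrt(203). Hence Gal(Q(sqrt(203))/Q) = Z/2Z.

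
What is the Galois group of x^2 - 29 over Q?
Gal(K/Q) = Z/2Z (cyclic of order 2)

x^2 - 29 is irreducible over Q since 29 is not a rational square. The splitting field Q(sqrt(29)) has degree 2 over Q, and its unique nontrivial automorphism is sqrt(29) ↦ -sqrt(29). Hence Gal(Q(sqrt(29))/Q) = Z/2Z.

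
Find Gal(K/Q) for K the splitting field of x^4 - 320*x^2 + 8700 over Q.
Gal(K/Q) = V_4 (Klein four-group, Z/2Z × Z/2Z)

f factors as (x^2 - 290)(x^2 - 30), so the splitting field is K = Q(sqrt(290), sqrt(30)). The elements 290, 30, 8700 are all non-squares in Q, so sqrt(290) and sqrt(30) generate independent quadratic extensions. Thus [K:Q] = 4 and Gal(K/Q) is generated by the two order-2 automorphisms sqrt(290) ↦ -sqrt(290) and sqrt(30) ↦ -sqrt(30), giving V_4.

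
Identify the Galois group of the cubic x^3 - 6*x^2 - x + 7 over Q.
Gal(K/Q) = S_3 (symmetric group of order 6)

Compute the discriminant of x^3 + (-6)*x^2 + (-1)*x + (7): Δ = 5521. Since Δ is not a rational square, the Galois group is not contained in A_3; it must be the full S_3 (irreducibility of the cubic rules out anything smaller).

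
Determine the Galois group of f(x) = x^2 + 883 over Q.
Gal(K/Q) = Z/2Z (cyclic of order 2)

x^2 + 883 is irreducible over Q since -883 is not a rational square. The splitting field Q(sqrt(-883)) has degree 2 over Q, and its unique nontrivial automorphism is sqrt(-883) ↦ -sqrt(-883). Hence Gal(Q(sqrt(-883))/Q) = Z/2Z.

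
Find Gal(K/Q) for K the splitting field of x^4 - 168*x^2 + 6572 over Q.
Gal(K/Q) = V_4 (Klein four-group, Z/2Z × Z/2Z)

f factors as (x^2 - 62)(x^2 - 106), so the splitting field is K = Q(sqrt(62), sqrt(106)). The elements 62, 106, 6572 are all non-squares in Q, so sqrt(62) and sqrt(106) generate independent quadratic extensions. Thus [K:Q] = 4 and Gal(K/Q) is generated by the two order-2 automorphisms sqrt(62) ↦ -sqrt(62) and sqrt(106) ↦ -sqrt(106), giving V_4.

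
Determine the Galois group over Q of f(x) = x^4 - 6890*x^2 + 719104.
Gal(K/Q) = Z/2Z (cyclic of order 2)

f factors as (x^2 - 106)(x^2 - 6784), so the splitting field is K = Q(sqrt(106), sqrt(6784)). The squarefree part of 106 is 106 and the squarefree part of 6784 is also 106, so sqrt(106) and sqrt(6784) are both rational multiples of sqrt(106). Hence Q(sqrt(106)) = Q(sqrt(6784)) = Q(sqrt(106)), and the splitting field collapses to a single degree-2 extension with Galois group Z/2Z.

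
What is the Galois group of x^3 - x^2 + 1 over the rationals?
Gal(K/Q) = S_3 (symmetric group of order 6)

Compute the discriminant of x^3 + (-1)*x^2 + (0)*x + (1): Δ = -23. Since Δ is not a rational square, the Galois group is not contained in A_3; it must be the full S_3 (irreducibility of the cubic rules out anything smaller).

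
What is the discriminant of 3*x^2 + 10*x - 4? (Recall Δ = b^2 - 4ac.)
Δ = 148

For a quadratic a x^2 + b x + c the discriminant is Δ = b^2 - 4ac = (10)^2 - 4*(3)*(-4) = 100 - (-48) = 148.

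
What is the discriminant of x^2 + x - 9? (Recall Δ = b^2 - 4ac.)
Δ = 37

For a quadratic a x^2 + b x + c the discriminant is Δ = b^2 - 4ac = (1)^2 - 4*(1)*(-9) = 1 - (-36) = 37.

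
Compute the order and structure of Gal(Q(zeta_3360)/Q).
|Gal(Q(zeta_3360)/Q)| = phi(3360) = 768; group ≅ (Z/3360Z)^* ≅ Z/2Z × Z/2Z × Z/4Z × Z/6Z × Z/8Z

The n-th cyclotomic polynomial Φ_3360(x) is the minimal polynomial of zeta_3360 over Q and has degree phi(3360) = 768. So Q(zeta_3360) is a degree-768 Galois extension with Galois group (Z/3360Z)^*. By CRT, (Z/3360Z)^* ≅ (Z/32Z)^* × (Z/3Z)^* × (Z/5Z)^* × (Z/7Z)^*. Each prime-power unit group is (Z/32Z)^* ≅ Z/2Z × Z/8Z; (Z/3Z)^* ≅ Z/2Z; (Z/5Z)^* ≅ Z/4Z; (Z/7Z)^* ≅ Z/6Z. Hence Gal(Q(zeta_3360)/Q) ≅ Z/2Z × Z/2Z × Z/4Z × Z/6Z × Z/8Z.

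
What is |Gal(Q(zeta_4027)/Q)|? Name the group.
|Gal(Q(zeta_4027)/Q)| = phi(4027) = 4026; group ≅ (Z/4027Z)^* ≅ Z/4026Z

The n-th cyclotomic polynomial Φ_4027(x) is the minimal polynomial of zeta_4027 over Q and has degree phi(4027) = 4026. So Q(zeta_4027) is a degree-4026 Galois extension with Galois group (Z/4027Z)^*. (Z/4027Z)^* is cyclic since 4027 is an odd prime power (or 4). Hence Gal(Q(zeta_4027)/Q) ≅ Z/4026Z.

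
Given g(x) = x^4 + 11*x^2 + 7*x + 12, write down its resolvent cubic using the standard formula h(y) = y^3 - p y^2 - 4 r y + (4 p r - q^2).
h(y) = y^3 - 11*y^2 - 48*y + 479

Identify coefficients: p = 11, q = 7, r = 12.
Plug into h(y) = y^3 - p y^2 - 4 r y + (4 p r - q^2):
  h(y) = y^3 - (11) y^2 - 4*(12) y + (4*(11)*(12) - (7)^2)
       = y^3 + (-11) y^2 + (-48) y + (479).
Simplifying: h(y) = y^3 - 11*y^2 - 48*y + 479.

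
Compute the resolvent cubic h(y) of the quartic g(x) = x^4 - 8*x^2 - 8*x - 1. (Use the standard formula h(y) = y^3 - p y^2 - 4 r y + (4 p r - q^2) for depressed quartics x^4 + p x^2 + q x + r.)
h(y) = y^3 + 8*y^2 + 4*y - 32

Identify coefficients: p = -8, q = -8, r = -1.
Plug into h(y) = y^3 - p y^2 - 4 r y + (4 p r - q^2):
  h(y) = y^3 - (-8) y^2 - 4*(-1) y + (4*(-8)*(-1) - (-8)^2)
       = y^3 + (8) y^2 + (4) y + (-32).
Simplifying: h(y) = y^3 + 8*y^2 + 4*y - 32.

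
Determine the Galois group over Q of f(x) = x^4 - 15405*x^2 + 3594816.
Gal(K/Q) = Z/2Z (cyclic of order 2)

f factors as (x^2 - 237)(x^2 - 15168), so the splitting field is K = Q(sqrt(237), sqrt(15168)). The squarefree part of 237 is 237 and the squarefree part of 15168 is also 237, so sqrt(237) and sqrt(15168) are both rational multiples of sqrt(237). Hence Q(sqrt(237)) = Q(sqrt(15168)) = Q(sqrt(237)), and the splitting field collapses to a single degree-2 extension with Galois group Z/2Z.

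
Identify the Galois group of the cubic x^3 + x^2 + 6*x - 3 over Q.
Gal(K/Q) = S_3 (symmetric group of order 6)

Compute the discriminant of x^3 + (1)*x^2 + (6)*x + (-3): Δ = -1383. Since Δ is not a rational square, the Galois group is not contained in A_3; it must be the full S_3 (irreducibility of the cubic rules out anything smaller).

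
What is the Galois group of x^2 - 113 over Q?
Gal(K/Q) = Z/2Z (cyclic of order 2)

x^2 - 113 is irreducible over Q since 113 is not a rational square. The splitting field Q(sqrt(113)) has degree 2 over Q, and its unique nontrivial automorphism is sqrt(113) ↦ -sqrt(113). Hence Gal(Q(sqrt(113))/Q) = Z/2Z.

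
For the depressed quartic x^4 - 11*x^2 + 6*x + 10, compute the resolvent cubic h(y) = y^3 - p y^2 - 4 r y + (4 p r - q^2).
h(y) = y^3 + 11*y^2 - 40*y - 476

Identify coefficients: p = -11, q = 6, r = 10.
Plug into h(y) = y^3 - p y^2 - 4 r y + (4 p r - q^2):
  h(y) = y^3 - (-11) y^2 - 4*(10) y + (4*(-11)*(10) - (6)^2)
       = y^3 + (11) y^2 + (-40) y + (-476).
Simplifying: h(y) = y^3 + 11*y^2 - 40*y - 476.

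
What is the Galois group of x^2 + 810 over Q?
Gal(K/Q) = Z/2Z (cyclic of order 2)

x^2 + 810 is irreducible over Q since -810 is not a rational square. The splitting field Q(sqrt(-810)) has degree 2 over Q, and its unique nontrivial automorphism is sqrt(-810) ↦ -sqrt(-810). Hence Gal(Q(sqrt(-810))/Q) = Z/2Z.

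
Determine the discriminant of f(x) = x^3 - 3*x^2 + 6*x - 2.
Δ = -216

For x^3 + a x^2 + b x + c the discriminant is Δ = 18 a b c - 4 a^3 c + a^2 b^2 - 4 b^3 - 27 c^2.
Plug a = -3, b = 6, c = -2:
  18*(-3)*(6)*(-2) - 4*(-3)^3*(-2) + (-3)^2*(6)^2 - 4*(6)^3 - 27*(-2)^2
  = 648 + (-216) + 324 + (-864) + (-108)
  = -216.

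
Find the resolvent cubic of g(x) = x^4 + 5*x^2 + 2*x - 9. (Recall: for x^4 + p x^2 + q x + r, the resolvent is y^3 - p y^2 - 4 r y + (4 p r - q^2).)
h(y) = y^3 - 5*y^2 + 36*y - 184

Identify coefficients: p = 5, q = 2, r = -9.
Plug into h(y) = y^3 - p y^2 - 4 r y + (4 p r - q^2):
  h(y) = y^3 - (5) y^2 - 4*(-9) y + (4*(5)*(-9) - (2)^2)
       = y^3 + (-5) y^2 + (36) y + (-184).
Simplifying: h(y) = y^3 - 5*y^2 + 36*y - 184.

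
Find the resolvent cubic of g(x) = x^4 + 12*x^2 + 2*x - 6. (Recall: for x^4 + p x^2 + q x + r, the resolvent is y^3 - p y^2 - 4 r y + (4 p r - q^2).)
h(y) = y^3 - 12*y^2 + 24*y - 292

Identify coefficients: p = 12, q = 2, r = -6.
Plug into h(y) = y^3 - p y^2 - 4 r y + (4 p r - q^2):
  h(y) = y^3 - (12) y^2 - 4*(-6) y + (4*(12)*(-6) - (2)^2)
       = y^3 + (-12) y^2 + (24) y + (-292).
Simplifying: h(y) = y^3 - 12*y^2 + 24*y - 292.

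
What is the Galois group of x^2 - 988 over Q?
Gal(K/Q) = Z/2Z (cyclic of order 2)

x^2 - 988 is irreducible over Q since 988 is not a rational square. The splitting field Q(sqrt(988)) has degree 2 over Q, and its unique nontrivial automorphism is sqrt(988) ↦ -sqrt(988). Hence Gal(Q(sqrt(988))/Q) = Z/2Z.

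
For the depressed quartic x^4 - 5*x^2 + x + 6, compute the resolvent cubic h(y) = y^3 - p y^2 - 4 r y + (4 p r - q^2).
h(y) = y^3 + 5*y^2 - 24*y - 121

Identify coefficients: p = -5, q = 1, r = 6.
Plug into h(y) = y^3 - p y^2 - 4 r y + (4 p r - q^2):
  h(y) = y^3 - (-5) y^2 - 4*(6) y + (4*(-5)*(6) - (1)^2)
       = y^3 + (5) y^2 + (-24) y + (-121).
Simplifying: h(y) = y^3 + 5*y^2 - 24*y - 121.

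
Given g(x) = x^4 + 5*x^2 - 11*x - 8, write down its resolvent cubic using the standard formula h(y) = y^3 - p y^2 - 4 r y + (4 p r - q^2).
h(y) = y^3 - 5*y^2 + 32*y - 281

Identify coefficients: p = 5, q = -11, r = -8.
Plug into h(y) = y^3 - p y^2 - 4 r y + (4 p r - q^2):
  h(y) = y^3 - (5) y^2 - 4*(-8) y + (4*(5)*(-8) - (-11)^2)
       = y^3 + (-5) y^2 + (32) y + (-281).
Simplifying: h(y) = y^3 - 5*y^2 + 32*y - 281.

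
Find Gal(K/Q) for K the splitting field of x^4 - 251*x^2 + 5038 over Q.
Gal(K/Q) = V_4 (Klein four-group, Z/2Z × Z/2Z)

f factors as (x^2 - 22)(x^2 - 229), so the splitting field is K = Q(sqrt(22), sqrt(229)). The elements 22, 229, 5038 are all non-squares in Q, so sqrt(22) and sqrt(229) generate independent quadratic extensions. Thus [K:Q] = 4 and Gal(K/Q) is generated by the two order-2 automorphisms sqrt(22) ↦ -sqrt(22) and sqrt(229) ↦ -sqrt(229), giving V_4.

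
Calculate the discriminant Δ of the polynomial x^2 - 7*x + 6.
Δ = 25

For a quadratic a x^2 + b x + c the discriminant is Δ = b^2 - 4ac = (-7)^2 - 4*(1)*(6) = 49 - (24) = 25.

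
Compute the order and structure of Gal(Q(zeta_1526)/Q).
|Gal(Q(zeta_1526)/Q)| = phi(1526) = 648; group ≅ (Z/1526Z)^* ≅ Z/6Z × Z/108Z

The n-th cyclotomic polynomial Φ_1526(x) is the minimal polynomial of zeta_1526 over Q and has degree phi(1526) = 648. So Q(zeta_1526) is a degree-648 Galois extension with Galois group (Z/1526Z)^*. By CRT, (Z/1526Z)^* ≅ (Z/2Z)^* × (Z/7Z)^* × (Z/109Z)^*. Each prime-power unit group is (Z/2Z)^* ≅ trivial group (order 1); (Z/7Z)^* ≅ Z/6Z; (Z/109Z)^* ≅ Z/108Z. Hence Gal(Q(zeta_1526)/Q) ≅ Z/6Z × Z/108Z.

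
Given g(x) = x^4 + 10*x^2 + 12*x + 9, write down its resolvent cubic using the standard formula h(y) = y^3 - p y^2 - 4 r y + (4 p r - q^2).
h(y) = y^3 - 10*y^2 - 36*y + 216

Identify coefficients: p = 10, q = 12, r = 9.
Plug into h(y) = y^3 - p y^2 - 4 r y + (4 p r - q^2):
  h(y) = y^3 - (10) y^2 - 4*(9) y + (4*(10)*(9) - (12)^2)
       = y^3 + (-10) y^2 + (-36) y + (216).
Simplifying: h(y) = y^3 - 10*y^2 - 36*y + 216.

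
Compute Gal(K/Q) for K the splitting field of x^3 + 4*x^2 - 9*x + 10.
Gal(K/Q) = S_3 (symmetric group of order 6)

Compute the discriminant of x^3 + (4)*x^2 + (-9)*x + (10): Δ = -7528. Since Δ is not a rational square, the Galois group is not contained in A_3; it must be the full S_3 (irreducibility of the cubic rules out anything smaller).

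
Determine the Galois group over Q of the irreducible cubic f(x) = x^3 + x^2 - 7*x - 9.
Gal(K/Q) = S_3 (symmetric group of order 6)

Compute the discriminant of x^3 + (1)*x^2 + (-7)*x + (-9): Δ = 404. Since Δ is not a rational square, the Galois group is not contained in A_3; it must be the full S_3 (irreducibility of the cubic rules out anything smaller).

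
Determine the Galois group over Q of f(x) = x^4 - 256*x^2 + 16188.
Gal(K/Q) = V_4 (Klein four-group, Z/2Z × Z/2Z)

f factors as (x^2 - 114)(x^2 - 142), so the splitting field is K = Q(sqrt(114), sqrt(142)). The elements 114, 142, 16188 are all non-squares in Q, so sqrt(114) and sqrt(142) generate independent quadratic extensions. Thus [K:Q] = 4 and Gal(K/Q) is generated by the two order-2 automorphisms sqrt(114) ↦ -sqrt(114) and sqrt(142) ↦ -sqrt(142), giving V_4.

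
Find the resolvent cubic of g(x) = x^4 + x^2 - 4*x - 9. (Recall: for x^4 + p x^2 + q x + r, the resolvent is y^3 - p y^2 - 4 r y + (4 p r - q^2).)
h(y) = y^3 - y^2 + 36*y - 52

Identify coefficients: p = 1, q = -4, r = -9.
Plug into h(y) = y^3 - p y^2 - 4 r y + (4 p r - q^2):
  h(y) = y^3 - (1) y^2 - 4*(-9) y + (4*(1)*(-9) - (-4)^2)
       = y^3 + (-1) y^2 + (36) y + (-52).
Simplifying: h(y) = y^3 - y^2 + 36*y - 52.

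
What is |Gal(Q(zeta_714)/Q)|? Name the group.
|Gal(Q(zeta_714)/Q)| = phi(714) = 192; group ≅ (Z/714Z)^* ≅ Z/2Z × Z/6Z × Z/16Z

The n-th cyclotomic polynomial Φ_714(x) is the minimal polynomial of zeta_714 over Q and has degree phi(714) = 192. So Q(zeta_714) is a degree-192 Galois extension with Galois group (Z/714Z)^*. By CRT, (Z/714Z)^* ≅ (Z/2Z)^* × (Z/3Z)^* × (Z/7Z)^* × (Z/17Z)^*. Each prime-power unit group is (Z/2Z)^* ≅ trivial group (order 1); (Z/3Z)^* ≅ Z/2Z; (Z/7Z)^* ≅ Z/6Z; (Z/17Z)^* ≅ Z/16Z. Hence Gal(Q(zeta_714)/Q) ≅ Z/2Z × Z/6Z × Z/16Z.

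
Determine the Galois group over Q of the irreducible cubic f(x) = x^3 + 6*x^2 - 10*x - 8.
Gal(K/Q) = S_3 (symmetric group of order 6)

Compute the discriminant of x^3 + (6)*x^2 + (-10)*x + (-8): Δ = 21424. Since Δ is not a rational square, the Galois group is not contained in A_3; it must be the full S_3 (irreducibility of the cubic rules out anything smaller).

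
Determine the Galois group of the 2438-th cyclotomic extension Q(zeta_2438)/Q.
|Gal(Q(zeta_2438)/Q)| = phi(2438) = 1144; group ≅ (Z/2438Z)^* ≅ Z/22Z × Z/52Z

The n-th cyclotomic polynomial Φ_2438(x) is the minimal polynomial of zeta_2438 over Q and has degree phi(2438) = 1144. So Q(zeta_2438) is a degree-1144 Galois extension with Galois group (Z/2438Z)^*. By CRT, (Z/2438Z)^* ≅ (Z/2Z)^* × (Z/23Z)^* × (Z/53Z)^*. Each prime-power unit group is (Z/2Z)^* ≅ trivial group (order 1); (Z/23Z)^* ≅ Z/22Z; (Z/53Z)^* ≅ Z/52Z. Hence Gal(Q(zeta_2438)/Q) ≅ Z/22Z × Z/52Z.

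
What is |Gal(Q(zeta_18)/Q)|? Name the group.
|Gal(Q(zeta_18)/Q)| = phi(18) = 6; group ≅ (Z/18Z)^* ≅ Z/6Z

The n-th cyclotomic polynomial Φ_18(x) is the minimal polynomial of zeta_18 over Q and has degree phi(18) = 6. So Q(zeta_18) is a degree-6 Galois extension with Galois group (Z/18Z)^*. By CRT, (Z/18Z)^* ≅ (Z/2Z)^* × (Z/9Z)^*. Each prime-power unit group is (Z/2Z)^* ≅ trivial group (order 1); (Z/9Z)^* ≅ Z/6Z. Hence Gal(Q(zeta_18)/Q) ≅ Z/6Z.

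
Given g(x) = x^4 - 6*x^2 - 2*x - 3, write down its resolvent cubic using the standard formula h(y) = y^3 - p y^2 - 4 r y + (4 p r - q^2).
h(y) = y^3 + 6*y^2 + 12*y + 68

Identify coefficients: p = -6, q = -2, r = -3.
Plug into h(y) = y^3 - p y^2 - 4 r y + (4 p r - q^2):
  h(y) = y^3 - (-6) y^2 - 4*(-3) y + (4*(-6)*(-3) - (-2)^2)
       = y^3 + (6) y^2 + (12) y + (68).
Simplifying: h(y) = y^3 + 6*y^2 + 12*y + 68.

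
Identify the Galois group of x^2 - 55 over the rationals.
Gal(K/Q) = Z/2Z (cyclic of order 2)

x^2 - 55 is irreducible over Q since 55 is not a rational square. The splitting field Q(sqrt(55)) has degree 2 over Q, and its unique nontrivial automorphism is sqrt(55) ↦ -sqrt(55). Hence Gal(Q(sqrt(55))/Q) = Z/2Z.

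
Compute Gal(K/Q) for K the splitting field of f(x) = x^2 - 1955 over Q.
Gal(K/Q) = Z/2Z (cyclic of order 2)

x^2 - 1955 is irreducible over Q since 1955 is not a rational square. The splitting field Q(sqrt(1955)) has degree 2 over Q, and its unique nontrivial automorphism is sqrt(1955) ↦ -sqrt(1955). Hence Gal(Q(sqrt(1955))/Q) = Z/2Z.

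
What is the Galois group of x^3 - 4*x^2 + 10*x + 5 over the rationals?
Gal(K/Q) = S_3 (symmetric group of order 6)

Compute the discriminant of x^3 + (-4)*x^2 + (10)*x + (5): Δ = -5395. Since Δ is not a rational square, the Galois group is not contained in A_3; it must be the full S_3 (irreducibility of the cubic rules out anything smaller).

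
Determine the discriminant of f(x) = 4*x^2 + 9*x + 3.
Δ = 33

For a quadratic a x^2 + b x + c the discriminant is Δ = b^2 - 4ac = (9)^2 - 4*(4)*(3) = 81 - (48) = 33.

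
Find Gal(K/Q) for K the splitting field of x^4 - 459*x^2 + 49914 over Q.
Gal(K/Q) = V_4 (Klein four-group, Z/2Z × Z/2Z)

f factors as (x^2 - 177)(x^2 - 282), so the splitting field is K = Q(sqrt(177), sqrt(282)). The elements 177, 282, 49914 are all non-squares in Q, so sqrt(177) and sqrt(282) generate independent quadratic extensions. Thus [K:Q] = 4 and Gal(K/Q) is generated by the two order-2 automorphisms sqrt(177) ↦ -sqrt(177) and sqrt(282) ↦ -sqrt(282), giving V_4.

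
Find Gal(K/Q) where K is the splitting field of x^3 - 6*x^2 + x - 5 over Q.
Gal(K/Q) = S_3 (symmetric group of order 6)

Compute the discriminant of x^3 + (-6)*x^2 + (1)*x + (-5): Δ = -4423. Since Δ is not a rational square, the Galois group is not contained in A_3; it must be the full S_3 (irreducibility of the cubic rules out anything smaller).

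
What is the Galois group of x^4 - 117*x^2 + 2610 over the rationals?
Gal(K/Q) = V_4 (Klein four-group, Z/2Z × Z/2Z)

f factors as (x^2 - 30)(x^2 - 87), so the splitting field is K = Q(sqrt(30), sqrt(87)). The elements 30, 87, 2610 are all non-squares in Q, so sqrt(30) and sqrt(87) generate independent quadratic extensions. Thus [K:Q] = 4 and Gal(K/Q) is generated by the two order-2 automorphisms sqrt(30) ↦ -sqrt(30) and sqrt(87) ↦ -sqrt(87), giving V_4.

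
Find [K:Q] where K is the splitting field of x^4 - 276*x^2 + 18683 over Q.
[K:Q] = 4

f factors as (x^2 - 157)(x^2 - 119); the splitting field is K = Q(sqrt(157), sqrt(119)). Since 157, 119, and 18683 are all non-squares in Q, the three subfields Q(sqrt(157)), Q(sqrt(119)), Q(sqrt(18683)) are distinct degree-2 extensions, so [K:Q] = 4 (Klein four Galois group).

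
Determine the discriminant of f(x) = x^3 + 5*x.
Δ = -500

For a depressed cubic x^3 + p x + q the discriminant is Δ = -4 p^3 - 27 q^2 = -4*(5)^3 - 27*(0)^2 = -500 - 0 = -500.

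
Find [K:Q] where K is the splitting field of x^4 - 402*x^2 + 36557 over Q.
[K:Q] = 4

f factors as (x^2 - 263)(x^2 - 139); the splitting field is K = Q(sqrt(263), sqrt(139)). Since 263, 139, and 36557 are all non-squares in Q, the three subfields Q(sqrt(263)), Q(sqrt(139)), Q(sqrt(36557)) are distinct degree-2 extensions, so [K:Q] = 4 (Klein four Galois group).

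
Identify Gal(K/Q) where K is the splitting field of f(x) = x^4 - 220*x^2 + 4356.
Gal(K/Q) = Z/2Z (cyclic of order 2)

f factors as (x^2 - 22)(x^2 - 198), so the splitting field is K = Q(sqrt(22), sqrt(198)). The squarefree part of 22 is 22 and the squarefree part of 198 is also 22, so sqrt(22) and sqrt(198) are both rational multiples of sqrt(22). Hence Q(sqrt(22)) = Q(sqrt(198)) = Q(sqrt(22)), and the splitting field collapses to a single degree-2 extension with Galois group Z/2Z.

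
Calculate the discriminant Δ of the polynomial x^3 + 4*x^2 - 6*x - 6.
Δ = 4596

For x^3 + a x^2 + b x + c the discriminant is Δ = 18 a b c - 4 a^3 c + a^2 b^2 - 4 b^3 - 27 c^2.
Plug a = 4, b = -6, c = -6:
  18*(4)*(-6)*(-6) - 4*(4)^3*(-6) + (4)^2*(-6)^2 - 4*(-6)^3 - 27*(-6)^2
  = 2592 + (1536) + 576 + (864) + (-972)
  = 4596.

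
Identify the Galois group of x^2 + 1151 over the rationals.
Gal(K/Q) = Z/2Z (cyclic of order 2)

x^2 + 1151 is irreducible over Q since -1151 is not a rational square. The splitting field Q(sqrt(-1151)) has degree 2 over Q, and its unique nontrivial automorphism is sqrt(-1151) ↦ -sqrt(-1151). Hence Gal(Q(sqrt(-1151))/Q) = Z/2Z.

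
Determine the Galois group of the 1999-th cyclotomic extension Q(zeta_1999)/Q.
|Gal(Q(zeta_1999)/Q)| = phi(1999) = 1998; group ≅ (Z/1999Z)^* ≅ Z/1998Z

The n-th cyclotomic polynomial Φ_1999(x) is the minimal polynomial of zeta_1999 over Q and has degree phi(1999) = 1998. So Q(zeta_1999) is a degree-1998 Galois extension with Galois group (Z/1999Z)^*. (Z/1999Z)^* is cyclic since 1999 is an odd prime power (or 4). Hence Gal(Q(zeta_1999)/Q) ≅ Z/1998Z.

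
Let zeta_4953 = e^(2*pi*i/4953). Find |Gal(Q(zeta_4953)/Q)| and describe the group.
|Gal(Q(zeta_4953)/Q)| = phi(4953) = 3024; group ≅ (Z/4953Z)^* ≅ Z/2Z × Z/12Z × Z/126Z

The n-th cyclotomic polynomial Φ_4953(x) is the minimal polynomial of zeta_4953 over Q and has degree phi(4953) = 3024. So Q(zeta_4953) is a degree-3024 Galois extension with Galois group (Z/4953Z)^*. By CRT, (Z/4953Z)^* ≅ (Z/3Z)^* × (Z/13Z)^* × (Z/127Z)^*. Each prime-power unit group is (Z/3Z)^* ≅ Z/2Z; (Z/13Z)^* ≅ Z/12Z; (Z/127Z)^* ≅ Z/126Z. Hence Gal(Q(zeta_4953)/Q) ≅ Z/2Z × Z/12Z × Z/126Z.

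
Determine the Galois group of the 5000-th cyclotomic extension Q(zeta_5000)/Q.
|Gal(Q(zeta_5000)/Q)| = phi(5000) = 2000; group ≅ (Z/5000Z)^* ≅ Z/2Z × Z/2Z × Z/500Z

The n-th cyclotomic polynomial Φ_5000(x) is the minimal polynomial of zeta_5000 over Q and has degree phi(5000) = 2000. So Q(zeta_5000) is a degree-2000 Galois extension with Galois group (Z/5000Z)^*. By CRT, (Z/5000Z)^* ≅ (Z/8Z)^* × (Z/625Z)^*. Each prime-power unit group is (Z/8Z)^* ≅ Z/2Z × Z/2Z; (Z/625Z)^* ≅ Z/500Z. Hence Gal(Q(zeta_5000)/Q) ≅ Z/2Z × Z/2Z × Z/500Z.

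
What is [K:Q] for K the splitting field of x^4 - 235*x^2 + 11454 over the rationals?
[K:Q] = 4

f factors as (x^2 - 166)(x^2 - 69); the splitting field is K = Q(sqrt(166), sqrt(69)). Since 166, 69, and 11454 are all non-squares in Q, the three subfields Q(sqrt(166)), Q(sqrt(69)), Q(sqrt(11454)) are distinct degree-2 extensions, so [K:Q] = 4 (Klein four Galois group).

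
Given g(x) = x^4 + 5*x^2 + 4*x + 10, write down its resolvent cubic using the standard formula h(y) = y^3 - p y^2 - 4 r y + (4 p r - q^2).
h(y) = y^3 - 5*y^2 - 40*y + 184

Identify coefficients: p = 5, q = 4, r = 10.
Plug into h(y) = y^3 - p y^2 - 4 r y + (4 p r - q^2):
  h(y) = y^3 - (5) y^2 - 4*(10) y + (4*(5)*(10) - (4)^2)
       = y^3 + (-5) y^2 + (-40) y + (184).
Simplifying: h(y) = y^3 - 5*y^2 - 40*y + 184.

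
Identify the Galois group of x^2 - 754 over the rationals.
Gal(K/Q) = Z/2Z (cyclic of order 2)

x^2 - 754 is irreducible over Q since 754 is not a rational square. The splitting field Q(sqrt(754)) has degree 2 over Q, and its unique nontrivial automorphism is sqrt(754) ↦ -sqrt(754). Hence Gal(Q(sqrt(754))/Q) = Z/2Z.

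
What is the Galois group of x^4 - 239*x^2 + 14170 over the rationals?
Gal(K/Q) = V_4 (Klein four-group, Z/2Z × Z/2Z)

f factors as (x^2 - 130)(x^2 - 109), so the splitting field is K = Q(sqrt(130), sqrt(109)). The elements 130, 109, 14170 are all non-squares in Q, so sqrt(130) and sqrt(109) generate independent quadratic extensions. Thus [K:Q] = 4 and Gal(K/Q) is generated by the two order-2 automorphisms sqrt(130) ↦ -sqrt(130) and sqrt(109) ↦ -sqrt(109), giving V_4.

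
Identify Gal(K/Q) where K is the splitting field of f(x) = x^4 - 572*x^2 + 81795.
Gal(K/Q) = V_4 (Klein four-group, Z/2Z × Z/2Z)

f factors as (x^2 - 285)(x^2 - 287), so the splitting field is K = Q(sqrt(285), sqrt(287)). The elements 285, 287, 81795 are all non-squares in Q, so sqrt(285) and sqrt(287) generate independent quadratic extensions. Thus [K:Q] = 4 and Gal(K/Q) is generated by the two order-2 automorphisms sqrt(285) ↦ -sqrt(285) and sqrt(287) ↦ -sqrt(287), giving V_4.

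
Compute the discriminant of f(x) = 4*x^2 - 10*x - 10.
Δ = 260

For a quadratic a x^2 + b x + c the discriminant is Δ = b^2 - 4ac = (-10)^2 - 4*(4)*(-10) = 100 - (-160) = 260.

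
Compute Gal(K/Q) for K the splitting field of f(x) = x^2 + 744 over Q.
Gal(K/Q) = Z/2Z (cyclic of order 2)

x^2 + 744 is irreducible over Q since -744 is not a rational square. The splitting field Q(sqrt(-744)) has degree 2 over Q, and its unique nontrivial automorphism is sqrt(-744) ↦ -sqrt(-744). Hence Gal(Q(sqrt(-744))/Q) = Z/2Z.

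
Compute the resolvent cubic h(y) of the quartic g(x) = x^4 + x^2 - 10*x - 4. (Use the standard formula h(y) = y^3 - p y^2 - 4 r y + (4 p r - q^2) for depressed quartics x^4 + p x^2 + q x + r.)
h(y) = y^3 - y^2 + 16*y - 116

Identify coefficients: p = 1, q = -10, r = -4.
Plug into h(y) = y^3 - p y^2 - 4 r y + (4 p r - q^2):
  h(y) = y^3 - (1) y^2 - 4*(-4) y + (4*(1)*(-4) - (-10)^2)
       = y^3 + (-1) y^2 + (16) y + (-116).
Simplifying: h(y) = y^3 - y^2 + 16*y - 116.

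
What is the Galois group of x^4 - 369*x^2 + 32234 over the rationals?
Gal(K/Q) = V_4 (Klein four-group, Z/2Z × Z/2Z)

f factors as (x^2 - 142)(x^2 - 227), so the splitting field is K = Q(sqrt(142), sqrt(227)). The elements 142, 227, 32234 are all non-squares in Q, so sqrt(142) and sqrt(227) generate independent quadratic extensions. Thus [K:Q] = 4 and Gal(K/Q) is generated by the two order-2 automorphisms sqrt(142) ↦ -sqrt(142) and sqrt(227) ↦ -sqrt(227), giving V_4.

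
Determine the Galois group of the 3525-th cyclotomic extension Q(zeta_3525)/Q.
|Gal(Q(zeta_3525)/Q)| = phi(3525) = 1840; group ≅ (Z/3525Z)^* ≅ Z/2Z × Z/20Z × Z/46Z

The n-th cyclotomic polynomial Φ_3525(x) is the minimal polynomial of zeta_3525 over Q and has degree phi(3525) = 1840. So Q(zeta_3525) is a degree-1840 Galois extension with Galois group (Z/3525Z)^*. By CRT, (Z/3525Z)^* ≅ (Z/3Z)^* × (Z/25Z)^* × (Z/47Z)^*. Each prime-power unit group is (Z/3Z)^* ≅ Z/2Z; (Z/25Z)^* ≅ Z/20Z; (Z/47Z)^* ≅ Z/46Z. Hence Gal(Q(zeta_3525)/Q) ≅ Z/2Z × Z/20Z × Z/46Z.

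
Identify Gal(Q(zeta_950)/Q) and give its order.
|Gal(Q(zeta_950)/Q)| = phi(950) = 360; group ≅ (Z/950Z)^* ≅ Z/18Z × Z/20Z

The n-th cyclotomic polynomial Φ_950(x) is the minimal polynomial of zeta_950 over Q and has degree phi(950) = 360. So Q(zeta_950) is a degree-360 Galois extension with Galois group (Z/950Z)^*. By CRT, (Z/950Z)^* ≅ (Z/2Z)^* × (Z/25Z)^* × (Z/19Z)^*. Each prime-power unit group is (Z/2Z)^* ≅ trivial group (order 1); (Z/25Z)^* ≅ Z/20Z; (Z/19Z)^* ≅ Z/18Z. Hence Gal(Q(zeta_950)/Q) ≅ Z/18Z × Z/20Z.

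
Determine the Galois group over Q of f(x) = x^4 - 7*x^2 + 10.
Gal(K/Q) = V_4 (Klein four-group, Z/2Z × Z/2Z)

f factors as (x^2 - 2)(x^2 - 5), so the splitting field is K = Q(sqrt(2), sqrt(5)). The elements 2, 5, 10 are all non-squares in Q, so sqrt(2) and sqrt(5) generate independent quadratic extensions. Thus [K:Q] = 4 and Gal(K/Q) is generated by the two order-2 automorphisms sqrt(2) ↦ -sqrt(2) and sqrt(5) ↦ -sqrt(5), giving V_4.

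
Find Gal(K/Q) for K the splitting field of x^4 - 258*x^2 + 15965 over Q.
Gal(K/Q) = V_4 (Klein four-group, Z/2Z × Z/2Z)

f factors as (x^2 - 155)(x^2 - 103), so the splitting field is K = Q(sqrt(155), sqrt(103)). The elements 155, 103, 15965 are all non-squares in Q, so sqrt(155) and sqrt(103) generate independent quadratic extensions. Thus [K:Q] = 4 and Gal(K/Q) is generated by the two order-2 automorphisms sqrt(155) ↦ -sqrt(155) and sqrt(103) ↦ -sqrt(103), giving V_4.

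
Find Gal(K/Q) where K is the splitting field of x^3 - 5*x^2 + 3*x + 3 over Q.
Gal(K/Q) = S_3 (symmetric group of order 6)

Compute the discriminant of x^3 + (-5)*x^2 + (3)*x + (3): Δ = 564. Since Δ is not a rational square, the Galois group is not contained in A_3; it must be the full S_3 (irreducibility of the cubic rules out anything smaller).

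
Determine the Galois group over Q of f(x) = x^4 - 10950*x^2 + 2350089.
Gal(K/Q) = Z/2Z (cyclic of order 2)

f factors as (x^2 - 219)(x^2 - 10731), so the splitting field is K = Q(sqrt(219), sqrt(10731)). The squarefree part of 219 is 219 and the squarefree part of 10731 is also 219, so sqrt(219) and sqrt(10731) are both rational multiples of sqrt(219). Hence Q(sqrt(219)) = Q(sqrt(10731)) = Q(sqrt(219)), and the splitting field collapses to a single degree-2 extension with Galois group Z/2Z.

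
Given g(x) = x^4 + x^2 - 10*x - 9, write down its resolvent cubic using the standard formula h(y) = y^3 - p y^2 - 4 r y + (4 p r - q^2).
h(y) = y^3 - y^2 + 36*y - 136

Identify coefficients: p = 1, q = -10, r = -9.
Plug into h(y) = y^3 - p y^2 - 4 r y + (4 p r - q^2):
  h(y) = y^3 - (1) y^2 - 4*(-9) y + (4*(1)*(-9) - (-10)^2)
       = y^3 + (-1) y^2 + (36) y + (-136).
Simplifying: h(y) = y^3 - y^2 + 36*y - 136.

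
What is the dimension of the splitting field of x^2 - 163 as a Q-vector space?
[K:Q] = 2

The polynomial x^2 - 163 is irreducible over Q since 163 is not a perfect square. Its splitting field is Q(sqrt(163)), which has degree 2 over Q.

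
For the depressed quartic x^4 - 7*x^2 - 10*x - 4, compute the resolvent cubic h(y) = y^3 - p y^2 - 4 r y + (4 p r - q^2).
h(y) = y^3 + 7*y^2 + 16*y + 12

Identify coefficients: p = -7, q = -10, r = -4.
Plug into h(y) = y^3 - p y^2 - 4 r y + (4 p r - q^2):
  h(y) = y^3 - (-7) y^2 - 4*(-4) y + (4*(-7)*(-4) - (-10)^2)
       = y^3 + (7) y^2 + (16) y + (12).
Simplifying: h(y) = y^3 + 7*y^2 + 16*y + 12.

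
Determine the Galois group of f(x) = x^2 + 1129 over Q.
Gal(K/Q) = Z/2Z (cyclic of order 2)

x^2 + 1129 is irreducible over Q since -1129 is not a rational square. The splitting field Q(sqrt(-1129)) has degree 2 over Q, and its unique nontrivial automorphism is sqrt(-1129) ↦ -sqrt(-1129). Hence Gal(Q(sqrt(-1129))/Q) = Z/2Z.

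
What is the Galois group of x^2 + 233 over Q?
Gal(K/Q) = Z/2Z (cyclic of order 2)

x^2 + 233 is irreducible over Q since -233 is not a rational square. The splitting field Q(sqrt(-233)) has degree 2 over Q, and its unique nontrivial automorphism is sqrt(-233) ↦ -sqrt(-233). Hence Gal(Q(sqrt(-233))/Q) = Z/2Z.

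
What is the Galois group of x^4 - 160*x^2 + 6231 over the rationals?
Gal(K/Q) = V_4 (Klein four-group, Z/2Z × Z/2Z)

f factors as (x^2 - 67)(x^2 - 93), so the splitting field is K = Q(sqrt(67), sqrt(93)). The elements 67, 93, 6231 are all non-squares in Q, so sqrt(67) and sqrt(93) generate independent quadratic extensions. Thus [K:Q] = 4 and Gal(K/Q) is generated by the two order-2 automorphisms sqrt(67) ↦ -sqrt(67) and sqrt(93) ↦ -sqrt(93), giving V_4.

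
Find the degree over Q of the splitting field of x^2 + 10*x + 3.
[K:Q] = 2

The discriminant of x^2 + (10)*x + (3) is b^2 - 4c = 100 - (12) = 88. Since 88 is not a perfect square in Q, the polynomial is irreducible over Q. Its two roots generate a degree-2 extension, so [K:Q] = 2.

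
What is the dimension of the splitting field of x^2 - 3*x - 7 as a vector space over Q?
[K:Q] = 2

The discriminant of x^2 + (-3)*x + (-7) is b^2 - 4c = 9 - (-28) = 37. Since 37 is not a perfect square in Q, the polynomial is irreducible over Q. Its two roots generate a degree-2 extension, so [K:Q] = 2.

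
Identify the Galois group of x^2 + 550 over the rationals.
Gal(K/Q) = Z/2Z (cyclic of order 2)

x^2 + 550 is irreducible over Q since -550 is not a rational square. The splitting field Q(sqrt(-550)) has degree 2 over Q, and its unique nontrivial automorphism is sqrt(-550) ↦ -sqrt(-550). Hence Gal(Q(sqrt(-550))/Q) = Z/2Z.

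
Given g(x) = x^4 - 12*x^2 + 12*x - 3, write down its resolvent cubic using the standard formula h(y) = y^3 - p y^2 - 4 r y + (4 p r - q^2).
h(y) = y^3 + 12*y^2 + 12*y

Identify coefficients: p = -12, q = 12, r = -3.
Plug into h(y) = y^3 - p y^2 - 4 r y + (4 p r - q^2):
  h(y) = y^3 - (-12) y^2 - 4*(-3) y + (4*(-12)*(-3) - (12)^2)
       = y^3 + (12) y^2 + (12) y + (0).
Simplifying: h(y) = y^3 + 12*y^2 + 12*y.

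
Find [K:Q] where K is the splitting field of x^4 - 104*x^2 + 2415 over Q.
[K:Q] = 4

f factors as (x^2 - 35)(x^2 - 69); the splitting field is K = Q(sqrt(35), sqrt(69)). Since 35, 69, and 2415 are all non-squares in Q, the three subfields Q(sqrt(35)), Q(sqrt(69)), Q(sqrt(2415)) are distinct degree-2 extensions, so [K:Q] = 4 (Klein four Galois group).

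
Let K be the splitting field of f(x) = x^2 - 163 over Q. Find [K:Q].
[K:Q] = 2

The polynomial x^2 - 163 is irreducible over Q since 163 is not a perfect square. Its splitting field is Q(sqrt(163)), which has degree 2 over Q.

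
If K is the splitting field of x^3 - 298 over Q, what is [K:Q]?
[K:Q] = 6

x^3 - 298 has one real root r = 298^(1/3) and two complex roots r*zeta_3, r*zeta_3^2 where zeta_3 = e^(2*pi*i/3). The splitting field is Q(r, zeta_3). [Q(r):Q] = 3 and [Q(zeta_3):Q] = 2 with gcd = 1, so [Q(r, zeta_3):Q] = 3 * 2 = 6.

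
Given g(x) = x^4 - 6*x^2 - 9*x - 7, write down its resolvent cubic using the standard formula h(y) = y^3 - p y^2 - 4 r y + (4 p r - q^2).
h(y) = y^3 + 6*y^2 + 28*y + 87

Identify coefficients: p = -6, q = -9, r = -7.
Plug into h(y) = y^3 - p y^2 - 4 r y + (4 p r - q^2):
  h(y) = y^3 - (-6) y^2 - 4*(-7) y + (4*(-6)*(-7) - (-9)^2)
       = y^3 + (6) y^2 + (28) y + (87).
Simplifying: h(y) = y^3 + 6*y^2 + 28*y + 87.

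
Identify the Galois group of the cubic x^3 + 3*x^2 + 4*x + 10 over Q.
Gal(K/Q) = S_3 (symmetric group of order 6)

Compute the discriminant of x^3 + (3)*x^2 + (4)*x + (10): Δ = -1732. Since Δ is not a rational square, the Galois group is not contained in A_3; it must be the full S_3 (irreducibility of the cubic rules out anything smaller).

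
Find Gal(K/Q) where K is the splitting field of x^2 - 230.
Gal(K/Q) = Z/2Z (cyclic of order 2)

x^2 - 230 is irreducible over Q since 230 is not a rational square. The splitting field Q(sqrt(230)) has degree 2 over Q, and its unique nontrivial automorphism is sqrt(230) ↦ -sqrt(230). Hence Gal(Q(sqrt(230))/Q) = Z/2Z.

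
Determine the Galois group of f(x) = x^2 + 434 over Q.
Gal(K/Q) = Z/2Z (cyclic of order 2)

x^2 + 434 is irreducible over Q since -434 is not a rational square. The splitting field Q(sqrt(-434)) has degree 2 over Q, and its unique nontrivial automorphism is sqrt(-434) ↦ -sqrt(-434). Hence Gal(Q(sqrt(-434))/Q) = Z/2Z.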